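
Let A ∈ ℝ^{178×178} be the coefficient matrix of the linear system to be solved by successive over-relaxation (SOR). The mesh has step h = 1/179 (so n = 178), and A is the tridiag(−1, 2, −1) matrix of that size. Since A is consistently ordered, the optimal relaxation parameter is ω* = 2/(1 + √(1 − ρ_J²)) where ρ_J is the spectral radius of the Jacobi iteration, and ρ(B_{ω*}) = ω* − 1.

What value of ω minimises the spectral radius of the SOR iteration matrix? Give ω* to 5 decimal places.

B_J for the 178×178 system has eigenvalues cos(kπ/179); ρ_J = cos(π/179) = 0.99985.
1 − cos²(π/179) = sin²(π/179) ⇒ √(1−ρ_J²) = sin(π/179) = 0.017550.
[ω*] 2 ÷ (1 + 0.017550) = 2 ÷ 1.017550 = 1.96551.
At ω = 1.96551 every |λ(B_ω)| = ω−1, so ρ_SOR = 0.96551.

ω* = 1.96551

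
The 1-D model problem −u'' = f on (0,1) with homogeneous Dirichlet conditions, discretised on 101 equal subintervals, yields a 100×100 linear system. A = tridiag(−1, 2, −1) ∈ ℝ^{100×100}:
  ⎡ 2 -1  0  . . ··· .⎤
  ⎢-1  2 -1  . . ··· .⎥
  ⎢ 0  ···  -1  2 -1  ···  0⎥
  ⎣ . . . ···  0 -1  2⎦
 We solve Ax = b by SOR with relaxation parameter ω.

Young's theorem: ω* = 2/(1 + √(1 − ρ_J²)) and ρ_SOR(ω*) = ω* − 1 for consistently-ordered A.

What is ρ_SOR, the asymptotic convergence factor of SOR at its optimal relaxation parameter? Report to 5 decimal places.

B_J for the 100×100 system has eigenvalues cos(kπ/101); ρ_J = cos(π/101) = 0.99952.
1 − cos²(π/101) = sin²(π/101) ⇒ √(1−ρ_J²) = sin(π/101) = 0.031100.
Then 2/(1+√(1−ρ_J²)) = 2/(1+0.031100); ω* = 2/1.031100 = 1.93968.
At ω = 1.93968 every |λ(B_ω)| = ω−1, so ρ_SOR = 0.93968.

ρ_SOR = 0.93968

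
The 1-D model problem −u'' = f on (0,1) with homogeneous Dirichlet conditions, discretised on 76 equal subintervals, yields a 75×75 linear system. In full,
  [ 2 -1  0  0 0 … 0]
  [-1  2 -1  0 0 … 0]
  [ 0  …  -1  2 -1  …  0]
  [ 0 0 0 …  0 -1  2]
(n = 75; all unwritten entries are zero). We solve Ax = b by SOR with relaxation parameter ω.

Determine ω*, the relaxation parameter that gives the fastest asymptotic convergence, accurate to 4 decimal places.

ω* = 1.9206

n=75: λ(B_J) = 1 − λ(A)/2 = cos(kπ/76); k=1 gives ρ_J = 0.9991.
√(1−ρ_J²) simplifies to sin(π/76) = 0.04132.
ω* = 2/(1 + 0.04132) = 2/1.04132 = 1.9206.
Hence ρ(B_{ω*}) = 1.9206 − 1 = 0.9206.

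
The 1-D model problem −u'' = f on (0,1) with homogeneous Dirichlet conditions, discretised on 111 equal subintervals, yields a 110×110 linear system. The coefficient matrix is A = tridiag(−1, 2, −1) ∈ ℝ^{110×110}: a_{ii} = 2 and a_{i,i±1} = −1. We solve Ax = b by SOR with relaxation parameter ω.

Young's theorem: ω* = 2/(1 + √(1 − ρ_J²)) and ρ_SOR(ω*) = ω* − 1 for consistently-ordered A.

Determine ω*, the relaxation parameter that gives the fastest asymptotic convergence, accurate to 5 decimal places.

ρ_J = max_k |cos(kπ/111)| = cos(π/111) = 0.99960
root = sin(π/111) = 0.028299  (since 1−cos² = sin²).
Young: ω* = 2/(1+√(1−ρ_J²)) = 2/(1+0.028299) = 2/1.028299 = 1.94496.
ρ(B_{ω*}) = ω*−1 = 0.94496

ω* = 1.94496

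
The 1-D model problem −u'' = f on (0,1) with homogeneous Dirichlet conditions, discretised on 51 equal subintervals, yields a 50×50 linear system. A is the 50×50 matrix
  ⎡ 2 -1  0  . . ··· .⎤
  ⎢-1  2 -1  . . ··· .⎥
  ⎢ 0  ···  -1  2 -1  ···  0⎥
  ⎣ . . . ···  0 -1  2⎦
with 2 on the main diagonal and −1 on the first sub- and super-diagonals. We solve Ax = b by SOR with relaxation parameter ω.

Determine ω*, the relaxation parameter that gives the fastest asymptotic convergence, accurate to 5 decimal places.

ω* = 1.88402

B_J for the 50×50 system has eigenvalues cos(kπ/51); ρ_J = cos(π/51) = 0.99810.
√(1−ρ_J²) simplifies to sin(π/51) = 0.061561.
So ω* = 2/1.061561 = 1.88402 (Young).
[ρ_SOR] ω* − 1 = 0.88402.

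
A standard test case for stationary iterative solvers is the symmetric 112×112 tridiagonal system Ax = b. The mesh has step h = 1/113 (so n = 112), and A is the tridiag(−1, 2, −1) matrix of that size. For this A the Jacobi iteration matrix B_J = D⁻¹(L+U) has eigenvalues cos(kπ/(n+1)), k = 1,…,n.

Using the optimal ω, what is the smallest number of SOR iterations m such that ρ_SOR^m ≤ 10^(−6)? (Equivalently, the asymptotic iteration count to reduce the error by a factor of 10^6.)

n=112: λ(B_J) = 1 − λ(A)/2 = cos(kπ/113); k=1 gives ρ_J = 0.9996136.
√(1−ρ_J²) = |sin(π/113)| = 0.0277981
So ω* = 2/1.0277981 = 1.9459075 (Young).
and ρ(B_{ω*}) = 1.9459075 − 1 = 0.9459075.
6·ln10 = 13.8155; −ln(0.9459075) = 0.0556105; m = ⌈13.8155/0.0556105⌉ = ⌈248.433⌉ = 249.

m = 249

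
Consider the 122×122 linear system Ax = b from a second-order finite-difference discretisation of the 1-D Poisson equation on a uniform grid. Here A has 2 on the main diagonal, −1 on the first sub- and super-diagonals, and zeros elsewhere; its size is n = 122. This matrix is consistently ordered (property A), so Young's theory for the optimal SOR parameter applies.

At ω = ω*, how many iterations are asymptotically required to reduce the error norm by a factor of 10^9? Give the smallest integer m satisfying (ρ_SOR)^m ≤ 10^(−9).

B_J for the 122×122 system has eigenvalues cos(kπ/123); ρ_J = cos(π/123) = 0.9996738.
√(1−ρ_J²) simplifies to sin(π/123) = 0.0255386.
[ω*] 2 ÷ (1 + 0.0255386) = 2 ÷ 1.0255386 = 1.9501948.
and ρ(B_{ω*}) = 1.9501948 − 1 = 0.9501948.
For 9 digits: m = 9·ln10 / (−ln 0.9501948) = 20.7233/0.0510883 = 405.637; round up → m = 406.

m = 406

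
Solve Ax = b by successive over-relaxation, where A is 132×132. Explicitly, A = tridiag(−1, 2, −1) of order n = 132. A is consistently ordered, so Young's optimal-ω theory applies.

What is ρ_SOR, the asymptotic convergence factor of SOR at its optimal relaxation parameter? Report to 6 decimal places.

[ρ_J] n=132: ρ(B_J) = cos(π/(n+1)) = cos(π/133) = 0.999721.
√(1−ρ_J²) simplifies to sin(π/133) = 0.0236188.
[ω*] 2 ÷ (1 + 0.0236188) = 2 ÷ 1.0236188 = 1.953852.
and ρ(B_{ω*}) = 1.953852 − 1 = 0.953852.

ρ_SOR = 0.953852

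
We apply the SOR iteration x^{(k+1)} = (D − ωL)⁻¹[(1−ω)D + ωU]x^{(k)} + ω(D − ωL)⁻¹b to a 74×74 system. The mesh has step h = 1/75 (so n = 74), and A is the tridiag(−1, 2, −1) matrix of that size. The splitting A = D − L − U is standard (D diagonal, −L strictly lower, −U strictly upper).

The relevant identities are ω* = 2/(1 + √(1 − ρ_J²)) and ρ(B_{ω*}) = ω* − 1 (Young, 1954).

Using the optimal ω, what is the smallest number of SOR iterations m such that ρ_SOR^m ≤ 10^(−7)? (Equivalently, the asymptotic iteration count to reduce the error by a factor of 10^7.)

½·tridiag(1,0,1) at n=74: λ_k = cos(kπ/75); max |λ| at k=1 ⇒ ρ_J = cos(π/75) ≈ 0.9991228.
√(1−ρ_J²) simplifies to sin(π/75) = 0.0418757.
ω* = 2 / (1 + 0.0418757) = 2 / 1.0418757 ≈ 1.9196148.
and ρ(B_{ω*}) = 1.9196148 − 1 = 0.9196148.
m ≥ 7·ln10 / (−ln 0.9196148) = 192.339; smallest integer m = 193.

m = 193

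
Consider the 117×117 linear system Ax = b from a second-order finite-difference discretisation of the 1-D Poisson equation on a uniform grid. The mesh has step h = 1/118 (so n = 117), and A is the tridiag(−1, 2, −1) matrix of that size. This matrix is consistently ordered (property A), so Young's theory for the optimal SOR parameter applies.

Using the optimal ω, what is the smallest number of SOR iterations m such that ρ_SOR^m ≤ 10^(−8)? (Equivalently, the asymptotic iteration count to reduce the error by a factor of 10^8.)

[ρ_J] n=117: ρ(B_J) = cos(π/(n+1)) = cos(π/118) = 0.9996456.
root = sin(π/118) = 0.0266205  (since 1−cos² = sin²).
ω* = 2/(1+0.0266205) = 1.9481396
ρ_SOR = ω* − 1 = 1.9481396 − 1 = 0.9481396.
ρ_SOR^m ≤ 10^(−8) ⇔ m ≥ 8·ln10/(−ln 0.9481396) = 18.4207/0.0532535 = 345.906; m = ⌈345.906⌉ = 346.

m = 346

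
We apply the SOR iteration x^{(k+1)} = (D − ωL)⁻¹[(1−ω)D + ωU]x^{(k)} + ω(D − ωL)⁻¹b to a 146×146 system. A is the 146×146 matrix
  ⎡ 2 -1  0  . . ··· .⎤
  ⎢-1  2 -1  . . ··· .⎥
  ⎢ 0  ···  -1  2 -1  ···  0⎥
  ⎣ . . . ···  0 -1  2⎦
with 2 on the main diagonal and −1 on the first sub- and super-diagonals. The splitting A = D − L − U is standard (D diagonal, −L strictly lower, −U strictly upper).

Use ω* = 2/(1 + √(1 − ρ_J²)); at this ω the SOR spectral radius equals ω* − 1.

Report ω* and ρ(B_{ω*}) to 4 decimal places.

n=146: λ(B_J) = 1 − λ(A)/2 = cos(kπ/147); k=1 gives ρ_J = 0.9998.
√(1−ρ_J²) simplifies to sin(π/147) = 0.02137.
ω* = 2 / (1 + 0.02137) = 2 / 1.02137 ≈ 1.9582.
ρ(B_{ω*}) = ω*−1 = 0.9582

ω* = 1.9582, ρ_SOR = 0.9582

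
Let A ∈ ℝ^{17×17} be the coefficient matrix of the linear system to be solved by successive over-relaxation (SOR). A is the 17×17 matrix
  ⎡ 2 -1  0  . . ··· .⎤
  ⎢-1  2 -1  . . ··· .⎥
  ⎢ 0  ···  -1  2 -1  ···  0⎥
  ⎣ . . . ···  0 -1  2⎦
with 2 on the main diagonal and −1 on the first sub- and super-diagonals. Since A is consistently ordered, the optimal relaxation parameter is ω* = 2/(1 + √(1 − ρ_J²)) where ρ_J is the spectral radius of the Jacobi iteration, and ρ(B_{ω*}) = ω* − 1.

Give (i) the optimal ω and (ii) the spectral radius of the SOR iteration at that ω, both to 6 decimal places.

ω* = 1.704088, ρ_SOR = 0.704088

n=17: λ(B_J) = 1 − λ(A)/2 = cos(kπ/18); k=1 gives ρ_J = 0.984808.
√(1−ρ_J²) = |sin(π/18)| = 0.1736482
Then 2/(1+√(1−ρ_J²)) = 2/(1+0.1736482); ω* = 2/1.1736482 = 1.704088.
ρ_SOR = ω* − 1 ≈ 0.704088.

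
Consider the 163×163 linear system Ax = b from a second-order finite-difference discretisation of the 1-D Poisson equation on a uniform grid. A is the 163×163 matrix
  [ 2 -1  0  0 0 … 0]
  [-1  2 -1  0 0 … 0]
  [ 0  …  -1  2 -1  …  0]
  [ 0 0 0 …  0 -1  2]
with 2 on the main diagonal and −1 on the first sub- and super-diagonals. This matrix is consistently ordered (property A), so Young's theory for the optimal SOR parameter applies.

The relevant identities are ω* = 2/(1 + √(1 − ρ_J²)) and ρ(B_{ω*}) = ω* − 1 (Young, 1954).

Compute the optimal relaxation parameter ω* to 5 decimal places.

[ρ_J] n=163: ρ(B_J) = cos(π/(n+1)) = cos(π/164) = 0.99982.
√(1 − cos²(π/164)) = sin(π/164) ≈ 0.019155.
[ω*] 2 ÷ (1 + 0.019155) = 2 ÷ 1.019155 = 1.96241.
ρ(B_{ω*}) = ω*−1 = 0.96241

ω* = 1.96241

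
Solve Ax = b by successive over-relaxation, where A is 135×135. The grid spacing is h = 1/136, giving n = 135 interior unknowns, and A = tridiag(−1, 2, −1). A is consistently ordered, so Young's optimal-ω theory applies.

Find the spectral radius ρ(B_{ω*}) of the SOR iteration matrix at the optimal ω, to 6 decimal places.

ρ_SOR = 0.954847

spectrum of D⁻¹(L+U) = {cos(kπ/136) : 1≤k≤135}; ρ_J = cos(π/136) = 0.999733.
root = sin(π/136) = 0.0230979  (since 1−cos² = sin²).
Young: ω* = 2/(1+√(1−ρ_J²)) = 2/(1+0.0230979) = 2/1.0230979 = 1.954847.
Hence ρ(B_{ω*}) = 1.954847 − 1 = 0.954847.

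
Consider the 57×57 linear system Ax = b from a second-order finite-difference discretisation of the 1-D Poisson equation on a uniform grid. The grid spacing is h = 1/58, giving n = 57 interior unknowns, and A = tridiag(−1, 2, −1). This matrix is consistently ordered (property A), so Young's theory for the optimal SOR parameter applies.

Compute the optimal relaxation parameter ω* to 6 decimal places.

ρ_J = max_k |cos(kπ/58)| = cos(π/58) = 0.998533
√(1−ρ_J²) = |sin(π/58)| = 0.0541389
ω* = 2/(1 + 0.0541389) = 2/1.0541389 = 1.897283.
and ρ(B_{ω*}) = 1.897283 − 1 = 0.897283.

ω* = 1.897283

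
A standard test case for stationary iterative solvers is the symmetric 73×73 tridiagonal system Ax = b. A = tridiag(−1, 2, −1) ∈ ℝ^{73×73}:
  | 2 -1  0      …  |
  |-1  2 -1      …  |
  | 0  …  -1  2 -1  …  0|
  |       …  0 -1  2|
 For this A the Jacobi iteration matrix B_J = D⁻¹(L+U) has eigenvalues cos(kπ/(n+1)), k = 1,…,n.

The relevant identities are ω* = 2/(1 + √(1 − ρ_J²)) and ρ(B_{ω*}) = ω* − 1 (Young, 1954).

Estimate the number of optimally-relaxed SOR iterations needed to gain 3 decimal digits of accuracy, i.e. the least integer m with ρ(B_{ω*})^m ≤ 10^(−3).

[ρ_J] n=73: ρ(B_J) = cos(π/(n+1)) = cos(π/74) = 0.9990990.
√(1 − cos²(π/74)) = sin(π/74) ≈ 0.0424412.
Young: ω* = 2/(1+√(1−ρ_J²)) = 2/(1+0.0424412) = 2/1.0424412 = 1.9185734.
ρ_SOR = ω* − 1 ≈ 0.9185734.
ρ_SOR^m ≤ 10^(−3) ⇔ m ≥ 3·ln10/(−ln 0.9185734) = 6.90776/0.0849335 = 81.331; m = ⌈81.331⌉ = 82.

m = 82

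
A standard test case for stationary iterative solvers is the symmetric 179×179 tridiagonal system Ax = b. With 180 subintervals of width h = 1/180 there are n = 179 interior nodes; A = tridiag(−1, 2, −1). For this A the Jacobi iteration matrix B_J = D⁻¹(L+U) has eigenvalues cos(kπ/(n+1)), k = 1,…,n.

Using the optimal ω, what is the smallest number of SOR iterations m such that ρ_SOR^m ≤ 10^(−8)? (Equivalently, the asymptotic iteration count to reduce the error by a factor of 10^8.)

[ρ_J] n=179: ρ(B_J) = cos(π/(n+1)) = cos(π/180) = 0.9998477.
root = sin(π/180) = 0.0174524  (since 1−cos² = sin²).
So ω* = 2/1.0174524 = 1.9656939 (Young).
ρ_SOR = ω* − 1 = 1.9656939 − 1 = 0.9656939.
m ≥ 8·ln10 / (−ln 0.9656939) = 527.687; smallest integer m = 528.

m = 528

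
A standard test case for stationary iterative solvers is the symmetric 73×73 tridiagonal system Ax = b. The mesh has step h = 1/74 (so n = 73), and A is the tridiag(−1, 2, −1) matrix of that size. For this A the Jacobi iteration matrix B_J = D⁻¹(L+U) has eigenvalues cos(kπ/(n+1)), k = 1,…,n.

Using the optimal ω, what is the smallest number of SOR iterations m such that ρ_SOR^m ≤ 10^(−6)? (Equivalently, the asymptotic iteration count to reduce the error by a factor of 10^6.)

½·tridiag(1,0,1) at n=73: λ_k = cos(kπ/74); max |λ| at k=1 ⇒ ρ_J = cos(π/74) ≈ 0.9990990.
root = sin(π/74) = 0.0424412  (since 1−cos² = sin²).
Then 2/(1+√(1−ρ_J²)) = 2/(1+0.0424412); ω* = 2/1.0424412 = 1.9185734.
and ρ(B_{ω*}) = 1.9185734 − 1 = 0.9185734.
(0.9185734)^m ≤ 10^{−6}  ⇒  m·ln(0.9185734) ≤ −6·ln10  ⇒  m ≥ 162.663  ⇒  m = 163

m = 163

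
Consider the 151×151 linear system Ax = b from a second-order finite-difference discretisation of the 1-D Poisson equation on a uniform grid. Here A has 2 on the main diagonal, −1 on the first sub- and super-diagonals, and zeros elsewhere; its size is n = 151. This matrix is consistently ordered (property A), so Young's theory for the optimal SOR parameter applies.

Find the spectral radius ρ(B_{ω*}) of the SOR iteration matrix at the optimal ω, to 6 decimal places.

spectrum of D⁻¹(L+U) = {cos(kπ/152) : 1≤k≤151}; ρ_J = cos(π/152) = 0.999786.
root = sin(π/152) = 0.0206669  (since 1−cos² = sin²).
ω* = 2/(1 + 0.0206669) = 2/1.0206669 = 1.959503.
[ρ_SOR] ω* − 1 = 0.959503.

ρ_SOR = 0.959503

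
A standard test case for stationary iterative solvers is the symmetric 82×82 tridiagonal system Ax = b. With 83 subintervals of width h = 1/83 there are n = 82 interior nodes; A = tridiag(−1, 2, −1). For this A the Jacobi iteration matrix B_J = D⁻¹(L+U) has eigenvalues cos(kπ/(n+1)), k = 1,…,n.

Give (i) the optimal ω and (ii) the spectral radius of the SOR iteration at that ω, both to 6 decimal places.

ω* = 1.927077, ρ_SOR = 0.927077

With n=82, ρ(Jacobi) = cos(π/83) = 0.999284.
1 − cos²(π/83) = sin²(π/83) ⇒ √(1−ρ_J²) = sin(π/83) = 0.0378415.
ω* = 2/(1+0.0378415) = 1.927077
ρ_SOR = ω* − 1 ≈ 0.927077.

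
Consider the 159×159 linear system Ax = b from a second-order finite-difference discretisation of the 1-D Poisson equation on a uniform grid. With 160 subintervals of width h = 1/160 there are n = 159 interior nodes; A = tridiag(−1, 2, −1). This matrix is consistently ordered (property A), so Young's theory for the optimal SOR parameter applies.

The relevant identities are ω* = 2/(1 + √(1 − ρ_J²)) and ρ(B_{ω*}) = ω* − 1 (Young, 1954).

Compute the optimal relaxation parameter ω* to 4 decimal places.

ω* = 1.9615

spectrum of D⁻¹(L+U) = {cos(kπ/160) : 1≤k≤159}; ρ_J = cos(π/160) = 0.9998.
√(1−ρ_J²) simplifies to sin(π/160) = 0.01963.
ω* = 2 / (1 + 0.01963) = 2 / 1.01963 ≈ 1.9615.
and ρ(B_{ω*}) = 1.9615 − 1 = 0.9615.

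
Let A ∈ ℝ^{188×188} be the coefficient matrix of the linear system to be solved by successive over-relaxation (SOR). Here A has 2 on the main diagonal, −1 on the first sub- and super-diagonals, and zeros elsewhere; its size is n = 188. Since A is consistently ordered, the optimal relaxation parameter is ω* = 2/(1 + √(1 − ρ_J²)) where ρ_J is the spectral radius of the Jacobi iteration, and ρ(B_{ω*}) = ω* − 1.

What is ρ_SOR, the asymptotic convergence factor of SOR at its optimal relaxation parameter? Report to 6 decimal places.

½·tridiag(1,0,1) at n=188: λ_k = cos(kπ/189); max |λ| at k=1 ⇒ ρ_J = cos(π/189) ≈ 0.999862.
1 − cos²(π/189) = sin²(π/189) ⇒ √(1−ρ_J²) = sin(π/189) = 0.0166214.
ω* = 2/(1+0.0166214) = 1.967301
Hence ρ(B_{ω*}) = 1.967301 − 1 = 0.967301.

ρ_SOR = 0.967301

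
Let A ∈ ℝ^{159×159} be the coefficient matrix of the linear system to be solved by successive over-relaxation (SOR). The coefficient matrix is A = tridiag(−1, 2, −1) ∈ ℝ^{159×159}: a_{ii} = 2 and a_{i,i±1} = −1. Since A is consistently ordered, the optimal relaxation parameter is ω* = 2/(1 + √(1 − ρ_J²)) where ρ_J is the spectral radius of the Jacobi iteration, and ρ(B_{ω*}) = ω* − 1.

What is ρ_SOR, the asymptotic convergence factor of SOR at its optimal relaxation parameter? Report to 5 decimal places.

ρ_SOR = 0.96149

spectrum of D⁻¹(L+U) = {cos(kπ/160) : 1≤k≤159}; ρ_J = cos(π/160) = 0.99981.
√(1−ρ_J²) simplifies to sin(π/160) = 0.019634.
[ω*] 2 ÷ (1 + 0.019634) = 2 ÷ 1.019634 = 1.96149.
At ω = 1.96149 every |λ(B_ω)| = ω−1, so ρ_SOR = 0.96149.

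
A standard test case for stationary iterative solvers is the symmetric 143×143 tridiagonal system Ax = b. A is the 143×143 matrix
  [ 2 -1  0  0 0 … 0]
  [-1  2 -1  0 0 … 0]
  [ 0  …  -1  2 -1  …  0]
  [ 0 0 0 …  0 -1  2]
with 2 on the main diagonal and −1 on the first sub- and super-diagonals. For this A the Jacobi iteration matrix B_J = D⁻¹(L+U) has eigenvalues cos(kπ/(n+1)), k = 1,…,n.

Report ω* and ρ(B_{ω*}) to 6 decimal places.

spectrum of D⁻¹(L+U) = {cos(kπ/144) : 1≤k≤143}; ρ_J = cos(π/144) = 0.999762.
root = sin(π/144) = 0.0218149  (since 1−cos² = sin²).
Then 2/(1+√(1−ρ_J²)) = 2/(1+0.0218149); ω* = 2/1.0218149 = 1.957302.
ρ_SOR = ω* − 1 ≈ 0.957302.

ω* = 1.957302, ρ_SOR = 0.957302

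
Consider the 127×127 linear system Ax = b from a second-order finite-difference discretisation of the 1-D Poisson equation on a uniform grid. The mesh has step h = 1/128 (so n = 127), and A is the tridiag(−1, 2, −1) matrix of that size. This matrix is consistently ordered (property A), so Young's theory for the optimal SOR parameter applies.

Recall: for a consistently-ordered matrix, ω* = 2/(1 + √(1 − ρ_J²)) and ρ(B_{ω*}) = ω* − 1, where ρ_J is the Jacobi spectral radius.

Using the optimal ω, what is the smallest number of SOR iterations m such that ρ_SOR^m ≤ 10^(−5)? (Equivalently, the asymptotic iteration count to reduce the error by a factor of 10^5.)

With n=127, ρ(Jacobi) = cos(π/128) = 0.9996988.
√(1−ρ_J²) = |sin(π/128)| = 0.0245412
[ω*] 2 ÷ (1 + 0.0245412) = 2 ÷ 1.0245412 = 1.9520933.
ρ_SOR = ω* − 1 = 1.9520933 − 1 = 0.9520933.
m ≥ 5·ln10 / (−ln 0.9520933) = 234.516; smallest integer m = 235.

m = 235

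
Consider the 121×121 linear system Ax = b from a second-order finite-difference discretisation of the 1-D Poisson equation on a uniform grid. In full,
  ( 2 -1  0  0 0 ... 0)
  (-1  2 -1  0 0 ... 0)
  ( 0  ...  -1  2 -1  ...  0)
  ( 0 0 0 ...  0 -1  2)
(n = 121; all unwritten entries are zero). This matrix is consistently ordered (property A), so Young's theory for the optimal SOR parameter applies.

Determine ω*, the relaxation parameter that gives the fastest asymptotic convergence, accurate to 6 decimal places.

B_J for the 121×121 system has eigenvalues cos(kπ/122); ρ_J = cos(π/122) = 0.999668.
root = sin(π/122) = 0.0257479  (since 1−cos² = sin²).
[ω*] 2 ÷ (1 + 0.0257479) = 2 ÷ 1.0257479 = 1.949797.
ρ_SOR = ω* − 1 ≈ 0.949797.

ω* = 1.949797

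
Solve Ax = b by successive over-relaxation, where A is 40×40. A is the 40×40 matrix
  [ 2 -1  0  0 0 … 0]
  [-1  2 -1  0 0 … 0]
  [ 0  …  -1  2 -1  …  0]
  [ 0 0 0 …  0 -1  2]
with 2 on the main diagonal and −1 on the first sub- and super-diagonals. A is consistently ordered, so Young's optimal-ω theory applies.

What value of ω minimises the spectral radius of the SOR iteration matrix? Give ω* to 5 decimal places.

ω* = 1.85779

½·tridiag(1,0,1) at n=40: λ_k = cos(kπ/41); max |λ| at k=1 ⇒ ρ_J = cos(π/41) ≈ 0.99707.
root = sin(π/41) = 0.076549  (since 1−cos² = sin²).
So ω* = 2/1.076549 = 1.85779 (Young).
and ρ(B_{ω*}) = 1.85779 − 1 = 0.85779.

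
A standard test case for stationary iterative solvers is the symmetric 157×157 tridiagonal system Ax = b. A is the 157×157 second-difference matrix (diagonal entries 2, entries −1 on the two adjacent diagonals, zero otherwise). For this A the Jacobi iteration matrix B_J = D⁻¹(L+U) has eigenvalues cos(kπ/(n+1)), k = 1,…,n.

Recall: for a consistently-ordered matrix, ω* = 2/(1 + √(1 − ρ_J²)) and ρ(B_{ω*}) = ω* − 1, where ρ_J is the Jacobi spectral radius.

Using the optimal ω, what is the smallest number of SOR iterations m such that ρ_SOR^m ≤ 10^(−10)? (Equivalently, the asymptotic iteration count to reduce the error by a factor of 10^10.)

[ρ_J] n=157: ρ(B_J) = cos(π/(n+1)) = cos(π/158) = 0.9998023.
√(1 − cos²(π/158)) = sin(π/158) ≈ 0.0198822.
So ω* = 2/1.0198822 = 1.9610108 (Young).
ρ(B_{ω*}) = ω*−1 = 0.9610108
m ≥ 10·ln10 / (−ln 0.9610108) = 578.982; smallest integer m = 579.

m = 579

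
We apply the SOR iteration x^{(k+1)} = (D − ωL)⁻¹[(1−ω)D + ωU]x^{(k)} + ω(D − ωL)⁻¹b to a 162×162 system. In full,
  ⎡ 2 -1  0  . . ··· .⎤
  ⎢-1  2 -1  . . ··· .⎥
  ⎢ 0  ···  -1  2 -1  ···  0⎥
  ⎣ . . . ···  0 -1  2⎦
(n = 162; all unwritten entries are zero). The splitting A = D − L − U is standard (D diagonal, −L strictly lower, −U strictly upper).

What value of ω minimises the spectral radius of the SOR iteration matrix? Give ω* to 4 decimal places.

With n=162, ρ(Jacobi) = cos(π/163) = 0.9998.
√(1−ρ_J²) simplifies to sin(π/163) = 0.01927.
ω* = 2/(1 + 0.01927) = 2/1.01927 = 1.9622.
Hence ρ(B_{ω*}) = 1.9622 − 1 = 0.9622.

ω* = 1.9622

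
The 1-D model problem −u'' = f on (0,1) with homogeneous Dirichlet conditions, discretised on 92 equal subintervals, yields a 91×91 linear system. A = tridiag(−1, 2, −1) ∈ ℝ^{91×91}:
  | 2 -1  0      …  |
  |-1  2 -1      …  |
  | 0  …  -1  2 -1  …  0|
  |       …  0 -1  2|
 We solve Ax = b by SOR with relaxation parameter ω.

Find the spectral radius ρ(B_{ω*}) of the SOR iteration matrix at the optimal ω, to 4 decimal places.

ρ_SOR = 0.9340

ρ_J = max_k |cos(kπ/92)| = cos(π/92) = 0.9994
root = sin(π/92) = 0.03414  (since 1−cos² = sin²).
ω* = 2 / (1 + 0.03414) = 2 / 1.03414 ≈ 1.9340.
ρ_SOR = ω* − 1 = 1.9340 − 1 = 0.9340.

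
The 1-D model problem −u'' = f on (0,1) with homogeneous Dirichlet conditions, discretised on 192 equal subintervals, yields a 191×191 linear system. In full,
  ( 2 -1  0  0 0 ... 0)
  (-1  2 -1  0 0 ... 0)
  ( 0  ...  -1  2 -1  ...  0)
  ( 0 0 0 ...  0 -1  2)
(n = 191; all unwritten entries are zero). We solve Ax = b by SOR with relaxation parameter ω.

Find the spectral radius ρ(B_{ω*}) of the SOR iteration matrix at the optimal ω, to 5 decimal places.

ρ_SOR = 0.96780

B_J for the 191×191 system has eigenvalues cos(kπ/192); ρ_J = cos(π/192) = 0.99987.
√(1−ρ_J²) = |sin(π/192)| = 0.016362
ω* = 2/(1 + 0.016362) = 2/1.016362 = 1.96780.
[ρ_SOR] ω* − 1 = 0.96780.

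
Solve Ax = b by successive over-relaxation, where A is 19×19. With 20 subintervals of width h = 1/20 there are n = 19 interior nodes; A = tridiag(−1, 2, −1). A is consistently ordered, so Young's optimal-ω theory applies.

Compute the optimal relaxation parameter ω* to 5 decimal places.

ω* = 1.72945

B_J for the 19×19 system has eigenvalues cos(kπ/20); ρ_J = cos(π/20) = 0.98769.
1 − cos²(π/20) = sin²(π/20) ⇒ √(1−ρ_J²) = sin(π/20) = 0.156434.
ω* = 2/(1+0.156434) = 1.72945
ρ_SOR = ω* − 1 ≈ 0.72945.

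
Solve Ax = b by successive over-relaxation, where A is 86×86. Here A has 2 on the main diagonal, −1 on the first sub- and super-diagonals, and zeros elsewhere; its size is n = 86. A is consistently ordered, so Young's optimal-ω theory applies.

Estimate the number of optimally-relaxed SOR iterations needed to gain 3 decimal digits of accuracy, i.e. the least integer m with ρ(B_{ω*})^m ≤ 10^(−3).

m = 96

B_J for the 86×86 system has eigenvalues cos(kπ/87); ρ_J = cos(π/87) = 0.9993481.
√(1−ρ_J²) = |sin(π/87)| = 0.0361024
Then 2/(1+√(1−ρ_J²)) = 2/(1+0.0361024); ω* = 2/1.0361024 = 1.9303111.
At ω = 1.9303111 every |λ(B_ω)| = ω−1, so ρ_SOR = 0.9303111.
m ≥ 3·ln10 / (−ln 0.9303111) = 95.627; smallest integer m = 96.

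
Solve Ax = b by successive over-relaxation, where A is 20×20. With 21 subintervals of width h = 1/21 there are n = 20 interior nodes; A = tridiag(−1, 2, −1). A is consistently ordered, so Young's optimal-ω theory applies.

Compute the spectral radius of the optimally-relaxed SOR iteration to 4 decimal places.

n=20: λ(B_J) = 1 − λ(A)/2 = cos(kπ/21); k=1 gives ρ_J = 0.9888.
√(1 − cos²(π/21)) = sin(π/21) ≈ 0.14904.
ω* = 2/(1 + 0.14904) = 2/1.14904 = 1.7406.
Hence ρ(B_{ω*}) = 1.7406 − 1 = 0.7406.

ρ_SOR = 0.7406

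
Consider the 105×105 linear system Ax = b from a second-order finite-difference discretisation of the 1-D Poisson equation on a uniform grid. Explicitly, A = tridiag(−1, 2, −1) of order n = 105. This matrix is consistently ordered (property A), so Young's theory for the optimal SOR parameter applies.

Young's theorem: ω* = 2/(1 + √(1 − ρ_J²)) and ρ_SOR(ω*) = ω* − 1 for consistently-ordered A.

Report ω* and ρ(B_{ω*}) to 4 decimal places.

spectrum of D⁻¹(L+U) = {cos(kπ/106) : 1≤k≤105}; ρ_J = cos(π/106) = 0.9996.
√(1−ρ_J²) = |sin(π/106)| = 0.02963
ω* = 2/(1+0.02963) = 1.9424
At ω = 1.9424 every |λ(B_ω)| = ω−1, so ρ_SOR = 0.9424.

ω* = 1.9424, ρ_SOR = 0.9424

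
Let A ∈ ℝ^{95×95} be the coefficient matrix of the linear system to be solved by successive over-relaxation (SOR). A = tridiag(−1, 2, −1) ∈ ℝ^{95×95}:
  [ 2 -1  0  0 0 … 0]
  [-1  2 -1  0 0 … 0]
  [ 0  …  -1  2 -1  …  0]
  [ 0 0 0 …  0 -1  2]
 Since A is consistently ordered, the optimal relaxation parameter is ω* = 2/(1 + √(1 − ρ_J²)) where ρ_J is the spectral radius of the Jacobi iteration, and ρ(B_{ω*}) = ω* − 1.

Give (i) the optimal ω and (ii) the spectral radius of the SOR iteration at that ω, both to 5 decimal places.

n=95: λ(B_J) = 1 − λ(A)/2 = cos(kπ/96); k=1 gives ρ_J = 0.99946.
√(1−ρ_J²) simplifies to sin(π/96) = 0.032719.
[ω*] 2 ÷ (1 + 0.032719) = 2 ÷ 1.032719 = 1.93664.
[ρ_SOR] ω* − 1 = 0.93664.

ω* = 1.93664, ρ_SOR = 0.93664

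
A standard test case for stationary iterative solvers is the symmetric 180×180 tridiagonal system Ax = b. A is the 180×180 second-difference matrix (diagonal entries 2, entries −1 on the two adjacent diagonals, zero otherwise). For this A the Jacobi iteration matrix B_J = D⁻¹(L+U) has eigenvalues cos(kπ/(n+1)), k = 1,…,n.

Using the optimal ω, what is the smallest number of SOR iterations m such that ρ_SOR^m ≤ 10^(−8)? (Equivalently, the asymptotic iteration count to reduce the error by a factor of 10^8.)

½·tridiag(1,0,1) at n=180: λ_k = cos(kπ/181); max |λ| at k=1 ⇒ ρ_J = cos(π/181) ≈ 0.9998494.
√(1−ρ_J²) simplifies to sin(π/181) = 0.0173560.
So ω* = 2/1.0173560 = 1.9658802 (Young).
At ω = 1.9658802 every |λ(B_ω)| = ω−1, so ρ_SOR = 0.9658802.
8·ln10 = 18.4207; −ln(0.9658802) = 0.0347155; m = ⌈18.4207/0.0347155⌉ = ⌈530.619⌉ = 531.

m = 531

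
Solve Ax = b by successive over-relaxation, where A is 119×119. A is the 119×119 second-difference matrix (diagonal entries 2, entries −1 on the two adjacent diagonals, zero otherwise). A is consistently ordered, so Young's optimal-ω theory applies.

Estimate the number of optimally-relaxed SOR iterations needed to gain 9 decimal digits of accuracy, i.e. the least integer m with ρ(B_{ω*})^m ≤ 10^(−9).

m = 396

spectrum of D⁻¹(L+U) = {cos(kπ/120) : 1≤k≤119}; ρ_J = cos(π/120) = 0.9996573.
√(1−ρ_J²) = |sin(π/120)| = 0.0261769
ω* = 2 / (1 + 0.0261769) = 2 / 1.0261769 ≈ 1.9489817.
ρ_SOR = ω* − 1 ≈ 0.9489817.
9·ln10 = 20.7233; −ln(0.9489817) = 0.0523658; m = ⌈20.7233/0.0523658⌉ = ⌈395.741⌉ = 396.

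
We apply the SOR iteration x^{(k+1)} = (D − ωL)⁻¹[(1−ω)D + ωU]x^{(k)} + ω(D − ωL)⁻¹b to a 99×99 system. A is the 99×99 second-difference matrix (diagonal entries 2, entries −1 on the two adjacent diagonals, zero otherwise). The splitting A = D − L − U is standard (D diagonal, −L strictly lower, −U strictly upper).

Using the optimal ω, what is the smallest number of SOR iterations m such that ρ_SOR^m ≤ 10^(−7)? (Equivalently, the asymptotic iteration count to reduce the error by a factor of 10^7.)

B_J for the 99×99 system has eigenvalues cos(kπ/100); ρ_J = cos(π/100) = 0.9995066.
√(1−ρ_J²) simplifies to sin(π/100) = 0.0314108.
Young: ω* = 2/(1+√(1−ρ_J²)) = 2/(1+0.0314108) = 2/1.0314108 = 1.9390916.
At ω = 1.9390916 every |λ(B_ω)| = ω−1, so ρ_SOR = 0.9390916.
7·ln10 = 16.1181; −ln(0.9390916) = 0.0628423; m = ⌈16.1181/0.0628423⌉ = ⌈256.485⌉ = 257.

m = 257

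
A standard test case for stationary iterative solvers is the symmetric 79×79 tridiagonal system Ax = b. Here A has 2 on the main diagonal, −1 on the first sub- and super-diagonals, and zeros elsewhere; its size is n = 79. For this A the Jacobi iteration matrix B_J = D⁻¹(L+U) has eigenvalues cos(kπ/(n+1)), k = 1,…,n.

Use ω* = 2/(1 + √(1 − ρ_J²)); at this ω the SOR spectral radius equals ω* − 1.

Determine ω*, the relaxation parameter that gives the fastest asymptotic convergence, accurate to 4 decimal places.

ω* = 1.9244

½·tridiag(1,0,1) at n=79: λ_k = cos(kπ/80); max |λ| at k=1 ⇒ ρ_J = cos(π/80) ≈ 0.9992.
√(1−ρ_J²) = |sin(π/80)| = 0.03926
Then 2/(1+√(1−ρ_J²)) = 2/(1+0.03926); ω* = 2/1.03926 = 1.9244.
Hence ρ(B_{ω*}) = 1.9244 − 1 = 0.9244.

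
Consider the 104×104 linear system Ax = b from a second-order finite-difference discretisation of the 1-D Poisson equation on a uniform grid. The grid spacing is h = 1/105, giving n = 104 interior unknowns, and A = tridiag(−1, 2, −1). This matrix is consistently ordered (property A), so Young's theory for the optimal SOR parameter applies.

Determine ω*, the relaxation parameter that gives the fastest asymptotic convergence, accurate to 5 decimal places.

ω* = 1.94191

[ρ_J] n=104: ρ(B_J) = cos(π/(n+1)) = cos(π/105) = 0.99955.
1 − cos²(π/105) = sin²(π/105) ⇒ √(1−ρ_J²) = sin(π/105) = 0.029915.
So ω* = 2/1.029915 = 1.94191 (Young).
[ρ_SOR] ω* − 1 = 0.94191.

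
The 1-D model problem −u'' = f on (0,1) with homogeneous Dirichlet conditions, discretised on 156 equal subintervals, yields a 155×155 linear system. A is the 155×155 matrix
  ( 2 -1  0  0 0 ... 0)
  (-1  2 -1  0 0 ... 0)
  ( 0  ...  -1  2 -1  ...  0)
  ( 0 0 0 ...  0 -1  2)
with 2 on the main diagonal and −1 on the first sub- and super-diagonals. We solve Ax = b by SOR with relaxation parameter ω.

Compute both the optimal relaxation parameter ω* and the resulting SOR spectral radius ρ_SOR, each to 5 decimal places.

½·tridiag(1,0,1) at n=155: λ_k = cos(kπ/156); max |λ| at k=1 ⇒ ρ_J = cos(π/156) ≈ 0.99980.
root = sin(π/156) = 0.020137  (since 1−cos² = sin²).
ω* = 2 / (1 + 0.020137) = 2 / 1.020137 ≈ 1.96052.
and ρ(B_{ω*}) = 1.96052 − 1 = 0.96052.

ω* = 1.96052, ρ_SOR = 0.96052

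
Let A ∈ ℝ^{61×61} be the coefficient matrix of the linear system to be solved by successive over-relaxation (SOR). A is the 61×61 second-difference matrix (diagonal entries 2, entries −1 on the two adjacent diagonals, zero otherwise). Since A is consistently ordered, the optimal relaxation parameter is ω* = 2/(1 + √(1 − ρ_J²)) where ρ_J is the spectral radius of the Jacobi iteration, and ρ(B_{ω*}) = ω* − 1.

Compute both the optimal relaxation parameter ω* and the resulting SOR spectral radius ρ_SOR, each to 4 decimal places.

With n=61, ρ(Jacobi) = cos(π/62) = 0.9987.
1 − cos²(π/62) = sin²(π/62) ⇒ √(1−ρ_J²) = sin(π/62) = 0.05065.
ω* = 2/(1+0.05065) = 1.9036
ρ(B_{ω*}) = ω*−1 = 0.9036

ω* = 1.9036, ρ_SOR = 0.9036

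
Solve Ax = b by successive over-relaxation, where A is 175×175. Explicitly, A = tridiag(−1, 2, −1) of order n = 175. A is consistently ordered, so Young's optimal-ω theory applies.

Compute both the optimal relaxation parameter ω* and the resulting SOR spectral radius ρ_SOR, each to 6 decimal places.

ω* = 1.964928, ρ_SOR = 0.964928

½·tridiag(1,0,1) at n=175: λ_k = cos(kπ/176); max |λ| at k=1 ⇒ ρ_J = cos(π/176) ≈ 0.999841.
√(1−ρ_J²) simplifies to sin(π/176) = 0.0178490.
Young: ω* = 2/(1+√(1−ρ_J²)) = 2/(1+0.0178490) = 2/1.0178490 = 1.964928.
ρ(B_{ω*}) = ω*−1 = 0.964928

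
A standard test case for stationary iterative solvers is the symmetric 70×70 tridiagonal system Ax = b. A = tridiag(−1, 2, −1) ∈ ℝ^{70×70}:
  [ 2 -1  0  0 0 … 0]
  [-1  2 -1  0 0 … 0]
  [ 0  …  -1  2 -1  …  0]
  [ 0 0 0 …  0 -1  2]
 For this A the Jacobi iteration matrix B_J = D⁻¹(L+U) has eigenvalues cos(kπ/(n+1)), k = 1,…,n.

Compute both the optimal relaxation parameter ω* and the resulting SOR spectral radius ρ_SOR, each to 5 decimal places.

ρ_J = max_k |cos(kπ/71)| = cos(π/71) = 0.99902
√(1−ρ_J²) simplifies to sin(π/71) = 0.044233.
ω* = 2 / (1 + 0.044233) = 2 / 1.044233 ≈ 1.91528.
[ρ_SOR] ω* − 1 = 0.91528.

ω* = 1.91528, ρ_SOR = 0.91528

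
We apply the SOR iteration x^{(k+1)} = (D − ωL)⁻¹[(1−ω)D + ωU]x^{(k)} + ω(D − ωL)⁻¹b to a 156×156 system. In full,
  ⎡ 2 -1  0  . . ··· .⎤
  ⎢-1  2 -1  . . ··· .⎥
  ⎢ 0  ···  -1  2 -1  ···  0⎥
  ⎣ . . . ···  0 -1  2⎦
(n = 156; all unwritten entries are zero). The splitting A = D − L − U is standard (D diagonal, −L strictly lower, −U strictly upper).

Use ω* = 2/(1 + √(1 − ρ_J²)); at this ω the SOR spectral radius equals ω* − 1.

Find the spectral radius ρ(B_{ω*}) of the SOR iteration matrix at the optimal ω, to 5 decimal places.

ρ_SOR = 0.96077

n=156: λ(B_J) = 1 − λ(A)/2 = cos(kπ/157); k=1 gives ρ_J = 0.99980.
√(1−ρ_J²) simplifies to sin(π/157) = 0.020009.
[ω*] 2 ÷ (1 + 0.020009) = 2 ÷ 1.020009 = 1.96077.
ρ(B_{ω*}) = ω*−1 = 0.96077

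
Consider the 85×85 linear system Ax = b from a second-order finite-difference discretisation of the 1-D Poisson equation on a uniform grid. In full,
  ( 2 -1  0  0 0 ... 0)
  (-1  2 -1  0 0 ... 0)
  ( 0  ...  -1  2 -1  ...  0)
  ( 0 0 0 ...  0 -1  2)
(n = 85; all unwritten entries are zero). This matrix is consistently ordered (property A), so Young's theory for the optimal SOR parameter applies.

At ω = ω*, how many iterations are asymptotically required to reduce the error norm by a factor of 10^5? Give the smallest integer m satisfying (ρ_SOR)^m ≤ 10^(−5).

ρ_J = max_k |cos(kπ/86)| = cos(π/86) = 0.9993328
root = sin(π/86) = 0.0365220  (since 1−cos² = sin²).
Then 2/(1+√(1−ρ_J²)) = 2/(1+0.0365220); ω* = 2/1.0365220 = 1.9295297.
ρ_SOR = ω* − 1 = 1.9295297 − 1 = 0.9295297.
5·ln10 = 11.5129; −ln(0.9295297) = 0.0730765; m = ⌈11.5129/0.0730765⌉ = ⌈157.546⌉ = 158.

m = 158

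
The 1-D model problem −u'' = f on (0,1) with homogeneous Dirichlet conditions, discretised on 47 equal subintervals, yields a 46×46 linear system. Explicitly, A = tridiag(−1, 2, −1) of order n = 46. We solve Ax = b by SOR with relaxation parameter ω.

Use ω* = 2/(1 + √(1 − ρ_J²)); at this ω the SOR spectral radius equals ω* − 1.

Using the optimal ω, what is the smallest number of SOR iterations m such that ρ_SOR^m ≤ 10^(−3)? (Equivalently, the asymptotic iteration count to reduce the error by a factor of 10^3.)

[ρ_J] n=46: ρ(B_J) = cos(π/(n+1)) = cos(π/47) = 0.9977669.
√(1 − cos²(π/47)) = sin(π/47) ≈ 0.0667926.
So ω* = 2/1.0667926 = 1.8747787 (Young).
ρ_SOR = ω* − 1 ≈ 0.8747787.
3·ln10 = 6.90776; −ln(0.8747787) = 0.133784; m = ⌈6.90776/0.133784⌉ = ⌈51.634⌉ = 52.

m = 52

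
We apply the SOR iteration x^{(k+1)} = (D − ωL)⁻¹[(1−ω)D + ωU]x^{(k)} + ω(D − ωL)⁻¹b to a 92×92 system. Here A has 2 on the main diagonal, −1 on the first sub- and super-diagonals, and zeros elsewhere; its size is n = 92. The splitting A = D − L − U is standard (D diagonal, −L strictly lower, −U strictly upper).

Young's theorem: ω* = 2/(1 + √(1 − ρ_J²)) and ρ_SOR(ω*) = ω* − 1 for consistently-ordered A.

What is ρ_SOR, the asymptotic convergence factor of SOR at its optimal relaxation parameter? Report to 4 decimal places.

B_J for the 92×92 system has eigenvalues cos(kπ/93); ρ_J = cos(π/93) = 0.9994.
√(1−ρ_J²) = |sin(π/93)| = 0.03377
ω* = 2 / (1 + 0.03377) = 2 / 1.03377 ≈ 1.9347.
At ω = 1.9347 every |λ(B_ω)| = ω−1, so ρ_SOR = 0.9347.

ρ_SOR = 0.9347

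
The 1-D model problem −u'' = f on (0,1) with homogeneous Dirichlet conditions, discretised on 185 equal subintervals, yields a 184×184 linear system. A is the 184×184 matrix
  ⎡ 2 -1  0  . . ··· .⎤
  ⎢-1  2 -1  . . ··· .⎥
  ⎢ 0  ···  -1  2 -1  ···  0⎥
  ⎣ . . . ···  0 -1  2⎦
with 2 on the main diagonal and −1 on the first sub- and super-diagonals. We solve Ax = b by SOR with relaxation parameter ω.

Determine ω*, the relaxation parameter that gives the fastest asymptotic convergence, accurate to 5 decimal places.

ω* = 1.96661

With n=184, ρ(Jacobi) = cos(π/185) = 0.99986.
1 − cos²(π/185) = sin²(π/185) ⇒ √(1−ρ_J²) = sin(π/185) = 0.016981.
Young: ω* = 2/(1+√(1−ρ_J²)) = 2/(1+0.016981) = 2/1.016981 = 1.96661.
ρ_SOR = ω* − 1 = 1.96661 − 1 = 0.96661.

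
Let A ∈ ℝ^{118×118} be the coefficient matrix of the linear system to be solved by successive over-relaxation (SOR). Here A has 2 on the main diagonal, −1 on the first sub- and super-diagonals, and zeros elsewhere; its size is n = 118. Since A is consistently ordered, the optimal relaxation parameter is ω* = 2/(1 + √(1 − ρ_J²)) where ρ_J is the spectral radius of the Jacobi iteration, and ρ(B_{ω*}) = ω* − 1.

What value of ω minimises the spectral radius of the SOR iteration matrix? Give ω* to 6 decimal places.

ρ_J = max_k |cos(kπ/119)| = cos(π/119) = 0.999652
√(1 − cos²(π/119)) = sin(π/119) ≈ 0.0263969.
[ω*] 2 ÷ (1 + 0.0263969) = 2 ÷ 1.0263969 = 1.948564.
ρ_SOR = ω* − 1 = 1.948564 − 1 = 0.948564.

ω* = 1.948564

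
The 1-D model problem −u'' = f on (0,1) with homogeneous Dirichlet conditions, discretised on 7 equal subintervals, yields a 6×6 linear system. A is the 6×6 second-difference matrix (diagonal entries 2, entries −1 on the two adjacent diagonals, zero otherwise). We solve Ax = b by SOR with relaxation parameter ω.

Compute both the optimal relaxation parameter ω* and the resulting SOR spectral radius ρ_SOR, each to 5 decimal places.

ω* = 1.39481, ρ_SOR = 0.39481

ρ_J = max_k |cos(kπ/7)| = cos(π/7) = 0.90097
√(1−ρ_J²) = |sin(π/7)| = 0.433884
ω* = 2/(1 + 0.433884) = 2/1.433884 = 1.39481.
Hence ρ(B_{ω*}) = 1.39481 − 1 = 0.39481.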